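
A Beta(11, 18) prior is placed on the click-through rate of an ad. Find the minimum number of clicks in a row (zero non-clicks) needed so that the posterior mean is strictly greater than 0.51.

k = 8

After k clicks and 0 non-clicks the posterior is Beta(11+k, 18), with mean (11+k)/(11+18+k).
Set (11+k)/(29+k) > 0.51 and solve: k > (0.51·29 − 11)/(1 − 0.51) = 7.735.
The smallest integer exceeding 7.735 is 8, and checking k=8: (19)/(37) = 0.5135 > 0.51.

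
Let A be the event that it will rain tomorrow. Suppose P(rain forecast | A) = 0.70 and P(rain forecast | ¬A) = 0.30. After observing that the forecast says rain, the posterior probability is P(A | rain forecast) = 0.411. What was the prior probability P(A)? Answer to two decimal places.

P(A) = 0.23

In odds form, posterior odds = prior odds × likelihood ratio, so prior odds = posterior odds ÷ LR.
Posterior odds = 0.411/(1−0.411) = 0.6978. LR = 0.70/0.30 = 2.3333.
Prior odds = 0.6978/2.3333 = 0.2991, so P(A) = 0.2991/(1+0.2991) ≈ 0.23.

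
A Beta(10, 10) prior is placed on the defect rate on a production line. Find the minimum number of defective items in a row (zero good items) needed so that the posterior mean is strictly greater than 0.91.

k = 92

After k defective items and 0 good items the posterior is Beta(10+k, 10), with mean (10+k)/(10+10+k).
Set (10+k)/(20+k) > 0.91 and solve: k > (0.91·20 − 10)/(1 − 0.91) = 91.111.
The smallest integer exceeding 91.111 is 92.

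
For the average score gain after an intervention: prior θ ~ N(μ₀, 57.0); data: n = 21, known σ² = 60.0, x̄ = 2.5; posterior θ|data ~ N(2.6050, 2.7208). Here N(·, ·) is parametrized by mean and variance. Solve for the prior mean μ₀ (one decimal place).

μ₀ = 4.7

The posterior mean is a precision-weighted average: μ_n = (τ₀μ₀ + τ_data·x̄)/(τ₀+τ_data), with τ₀=1/σ₀² and τ_data=n/σ².
Here τ₀ = 1/57.0 = 0.017544 and τ_data = 21/60.0 = 0.350000, so τ_n = 0.367544.
Rearranging for μ₀: μ₀ = (μ_n·τ_n − τ_data·x̄)/τ₀ = (2.6050·0.367544 − 0.350000·2.5) / 0.017544 = 0.082452/0.017544 ≈ 4.7.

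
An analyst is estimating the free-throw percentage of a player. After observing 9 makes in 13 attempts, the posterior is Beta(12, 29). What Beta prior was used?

Beta(3, 25)

A Beta(α, β) prior with s successes and f failures in binomial data gives a Beta(α+s, β+f) posterior.
So α = 12 − 9 = 3 and β = 29 − 4 = 25.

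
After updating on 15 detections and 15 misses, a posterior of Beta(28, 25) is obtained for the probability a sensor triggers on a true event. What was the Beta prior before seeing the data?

A Beta(a, b) prior with s successes and f failures in binomial data gives a Beta(a+s, b+f) posterior.
So a = 28 − 15 = 13 and b = 25 − 15 = 10.

Beta(13, 10)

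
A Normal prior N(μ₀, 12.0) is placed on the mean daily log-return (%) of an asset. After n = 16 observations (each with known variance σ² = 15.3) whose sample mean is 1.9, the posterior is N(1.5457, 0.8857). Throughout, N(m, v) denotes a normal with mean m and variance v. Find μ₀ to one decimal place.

μ₀ = -2.9

With known observation variance, the Normal–Normal posterior has precision τ_n = τ₀ + n/σ² and mean μ_n = (τ₀μ₀ + (n/σ²)x̄)/τ_n.
Here τ₀ = 1/12.0 = 0.083333 and τ_data = 16/15.3 = 1.045752, so τ_n = 1.129085.
Rearranging for μ₀: μ₀ = (μ_n·τ_n − τ_data·x̄)/τ₀ = (1.5457·1.129085 − 1.045752·1.9) / 0.083333 = -0.241702/0.083333 ≈ -2.9.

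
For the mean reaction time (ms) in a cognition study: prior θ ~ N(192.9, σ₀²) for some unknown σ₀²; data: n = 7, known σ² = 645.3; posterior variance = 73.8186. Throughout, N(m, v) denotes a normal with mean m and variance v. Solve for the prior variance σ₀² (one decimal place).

For the Normal–Normal model with known σ², precisions add: τ_n = τ₀ + n/σ².
So 1/σ₀² = 1/73.8186 − 7/645.3 = 0.013547 − 0.010848 = 0.002699.
Hence σ₀² = 1/0.002699 ≈ 370.5.

σ₀² = 370.5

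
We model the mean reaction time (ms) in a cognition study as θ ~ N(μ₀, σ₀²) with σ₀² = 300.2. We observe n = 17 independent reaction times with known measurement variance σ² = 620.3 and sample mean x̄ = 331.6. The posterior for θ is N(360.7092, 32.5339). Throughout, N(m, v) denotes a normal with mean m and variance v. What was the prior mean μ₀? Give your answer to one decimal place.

With known observation variance, the Normal–Normal posterior has precision τ_n = τ₀ + n/σ² and mean μ_n = (τ₀μ₀ + (n/σ²)x̄)/τ_n.
Here τ₀ = 1/300.2 = 0.003331 and τ_data = 17/620.3 = 0.027406, so τ_n = 0.030737.
Rearranging for μ₀: μ₀ = (μ_n·τ_n − τ_data·x̄)/τ₀ = (360.7092·0.030737 − 0.027406·331.6) / 0.003331 = 1.999289/0.003331 ≈ 600.2.

μ₀ = 600.2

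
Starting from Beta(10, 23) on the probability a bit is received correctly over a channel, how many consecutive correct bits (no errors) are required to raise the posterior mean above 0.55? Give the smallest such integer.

After k correct bits and 0 errors the posterior is Beta(10+k, 23), with mean (10+k)/(10+23+k).
Set (10+k)/(33+k) > 0.55 and solve: k > (0.55·33 − 10)/(1 − 0.55) = 18.111.
The smallest integer exceeding 18.111 is 19, and checking k=19: (29)/(52) = 0.5577 > 0.55.

k = 19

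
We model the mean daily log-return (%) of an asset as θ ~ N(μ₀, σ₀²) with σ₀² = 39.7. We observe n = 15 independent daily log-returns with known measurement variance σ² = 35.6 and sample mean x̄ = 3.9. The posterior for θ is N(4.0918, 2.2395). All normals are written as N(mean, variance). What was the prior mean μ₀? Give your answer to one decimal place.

With known observation variance, the Normal–Normal posterior has precision τ_n = τ₀ + n/σ² and mean μ_n = (τ₀μ₀ + (n/σ²)x̄)/τ_n.
Here τ₀ = 1/39.7 = 0.025189 and τ_data = 15/35.6 = 0.421348, so τ_n = 0.446537.
Rearranging for μ₀: μ₀ = (μ_n·τ_n − τ_data·x̄)/τ₀ = (4.0918·0.446537 − 0.421348·3.9) / 0.025189 = 0.183883/0.025189 ≈ 7.3.

μ₀ = 7.3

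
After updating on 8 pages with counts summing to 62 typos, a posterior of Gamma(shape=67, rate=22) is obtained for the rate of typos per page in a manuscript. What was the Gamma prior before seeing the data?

A Gamma(α, β) prior (rate parametrization) on a Poisson rate with n observations summing to S gives posterior Gamma(α+S, β+n).
So α = 67 − 62 = 5 and β = 22 − 8 = 14.

Gamma(shape=5, rate=14)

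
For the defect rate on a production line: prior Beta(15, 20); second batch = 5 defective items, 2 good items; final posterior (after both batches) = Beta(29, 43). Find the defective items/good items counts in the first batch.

Because Beta–binomial updating is additive in the counts, the combined data contributed (α_post−α_prior, β_post−β_prior) successes and failures.
Total across both batches: 29−15=14 defective items, 43−20=23 good items.
Subtract the second batch: 14−5=9 defective items and 23−2=21 good items.

9 defective items and 21 good items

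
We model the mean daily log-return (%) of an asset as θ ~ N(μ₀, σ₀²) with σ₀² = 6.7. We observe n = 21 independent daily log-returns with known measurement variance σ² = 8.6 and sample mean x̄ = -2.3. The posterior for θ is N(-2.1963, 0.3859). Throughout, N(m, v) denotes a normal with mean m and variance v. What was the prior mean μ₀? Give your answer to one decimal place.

With known observation variance, the Normal–Normal posterior has precision τ_n = τ₀ + n/σ² and mean μ_n = (τ₀μ₀ + (n/σ²)x̄)/τ_n.
Here τ₀ = 1/6.7 = 0.149254 and τ_data = 21/8.6 = 2.441860, so τ_n = 2.591114.
Rearranging for μ₀: μ₀ = (μ_n·τ_n − τ_data·x̄)/τ₀ = (-2.1963·2.591114 − 2.441860·-2.3) / 0.149254 = -0.074586/0.149254 ≈ -0.5.

μ₀ = -0.5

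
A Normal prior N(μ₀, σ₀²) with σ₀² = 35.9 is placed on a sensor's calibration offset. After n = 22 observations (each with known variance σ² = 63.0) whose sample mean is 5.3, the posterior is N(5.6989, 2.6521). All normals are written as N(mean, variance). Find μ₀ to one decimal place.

The posterior mean is a precision-weighted average: μ_n = (τ₀μ₀ + τ_data·x̄)/(τ₀+τ_data), with τ₀=1/σ₀² and τ_data=n/σ².
Here τ₀ = 1/35.9 = 0.027855 and τ_data = 22/63.0 = 0.349206, so τ_n = 0.377061.
Rearranging for μ₀: μ₀ = (μ_n·τ_n − τ_data·x̄)/τ₀ = (5.6989·0.377061 − 0.349206·5.3) / 0.027855 = 0.298041/0.027855 ≈ 10.7.

μ₀ = 10.7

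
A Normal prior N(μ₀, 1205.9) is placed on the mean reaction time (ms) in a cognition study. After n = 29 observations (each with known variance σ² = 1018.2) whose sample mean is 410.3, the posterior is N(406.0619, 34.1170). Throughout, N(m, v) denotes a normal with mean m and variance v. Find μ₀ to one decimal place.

With known observation variance, the Normal–Normal posterior has precision τ_n = τ₀ + n/σ² and mean μ_n = (τ₀μ₀ + (n/σ²)x̄)/τ_n.
Here τ₀ = 1/1205.9 = 0.000829 and τ_data = 29/1018.2 = 0.028482, so τ_n = 0.029311.
Rearranging for μ₀: μ₀ = (μ_n·τ_n − τ_data·x̄)/τ₀ = (406.0619·0.029311 − 0.028482·410.3) / 0.000829 = 0.215916/0.000829 ≈ 260.5.

μ₀ = 260.5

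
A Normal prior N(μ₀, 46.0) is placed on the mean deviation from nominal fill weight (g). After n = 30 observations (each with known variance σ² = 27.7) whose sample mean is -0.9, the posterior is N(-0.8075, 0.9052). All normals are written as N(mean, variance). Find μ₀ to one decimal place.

The posterior mean is a precision-weighted average: μ_n = (τ₀μ₀ + τ_data·x̄)/(τ₀+τ_data), with τ₀=1/σ₀² and τ_data=n/σ².
Here τ₀ = 1/46.0 = 0.021739 and τ_data = 30/27.7 = 1.083032, so τ_n = 1.104771.
Rearranging for μ₀: μ₀ = (μ_n·τ_n − τ_data·x̄)/τ₀ = (-0.8075·1.104771 − 1.083032·-0.9) / 0.021739 = 0.082626/0.021739 ≈ 3.8.

μ₀ = 3.8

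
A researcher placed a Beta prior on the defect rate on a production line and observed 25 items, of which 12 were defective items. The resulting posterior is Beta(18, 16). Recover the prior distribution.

Under Beta–binomial conjugacy the posterior parameters are (a+s, b+f).
So a = 18 − 12 = 6 and b = 16 − 13 = 3.

Beta(6, 3)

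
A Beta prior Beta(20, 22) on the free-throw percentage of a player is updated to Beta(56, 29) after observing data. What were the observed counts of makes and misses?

36 makes and 7 misses

Beta is conjugate to the binomial likelihood: posterior = Beta(a+s, b+f).
So s = 56 − 20 = 36 and f = 29 − 22 = 7.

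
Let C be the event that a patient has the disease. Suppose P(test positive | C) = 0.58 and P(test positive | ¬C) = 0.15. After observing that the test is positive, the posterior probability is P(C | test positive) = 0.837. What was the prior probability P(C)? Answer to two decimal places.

In odds form, posterior odds = prior odds × likelihood ratio, so prior odds = posterior odds ÷ LR.
Posterior odds = 0.837/(1−0.837) = 5.1350. LR = 0.58/0.15 = 3.8667.
Prior odds = 5.1350/3.8667 = 1.3280, so P(C) = 1.3280/(1+1.3280) ≈ 0.57.

P(C) = 0.57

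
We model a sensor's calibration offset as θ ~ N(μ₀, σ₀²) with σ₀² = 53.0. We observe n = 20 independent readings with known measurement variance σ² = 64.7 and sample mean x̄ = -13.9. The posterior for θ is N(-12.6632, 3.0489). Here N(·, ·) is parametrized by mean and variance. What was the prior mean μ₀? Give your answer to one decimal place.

μ₀ = 7.6

The posterior mean is a precision-weighted average: μ_n = (τ₀μ₀ + τ_data·x̄)/(τ₀+τ_data), with τ₀=1/σ₀² and τ_data=n/σ².
Here τ₀ = 1/53.0 = 0.018868 and τ_data = 20/64.7 = 0.309119, so τ_n = 0.327987.
Rearranging for μ₀: μ₀ = (μ_n·τ_n − τ_data·x̄)/τ₀ = (-12.6632·0.327987 − 0.309119·-13.9) / 0.018868 = 0.143389/0.018868 ≈ 7.6.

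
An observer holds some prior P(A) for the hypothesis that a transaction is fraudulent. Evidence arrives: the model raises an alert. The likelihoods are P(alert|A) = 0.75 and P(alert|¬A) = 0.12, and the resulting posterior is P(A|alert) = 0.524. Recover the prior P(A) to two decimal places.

In odds form, posterior odds = prior odds × likelihood ratio, so prior odds = posterior odds ÷ LR.
Posterior odds = 0.524/(1−0.524) = 1.1008. LR = 0.75/0.12 = 6.2500.
Prior odds = 1.1008/6.2500 = 0.1761, so P(A) = 0.1761/(1+0.1761) ≈ 0.15.

P(A) = 0.15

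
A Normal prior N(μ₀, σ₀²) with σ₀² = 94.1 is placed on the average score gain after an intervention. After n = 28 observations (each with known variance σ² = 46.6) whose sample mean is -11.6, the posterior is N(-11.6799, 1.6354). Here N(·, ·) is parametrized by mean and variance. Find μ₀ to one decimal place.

With known observation variance, the Normal–Normal posterior has precision τ_n = τ₀ + n/σ² and mean μ_n = (τ₀μ₀ + (n/σ²)x̄)/τ_n.
Here τ₀ = 1/94.1 = 0.010627 and τ_data = 28/46.6 = 0.600858, so τ_n = 0.611485.
Rearranging for μ₀: μ₀ = (μ_n·τ_n − τ_data·x̄)/τ₀ = (-11.6799·0.611485 − 0.600858·-11.6) / 0.010627 = -0.172131/0.010627 ≈ -16.2.

μ₀ = -16.2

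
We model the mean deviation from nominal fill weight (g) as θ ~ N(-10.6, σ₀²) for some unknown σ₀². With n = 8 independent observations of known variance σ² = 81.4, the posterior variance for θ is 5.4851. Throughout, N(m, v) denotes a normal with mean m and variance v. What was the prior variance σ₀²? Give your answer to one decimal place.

σ₀² = 11.9

Posterior precision equals prior precision plus data precision: 1/σ_n² = 1/σ₀² + n/σ².
So 1/σ₀² = 1/5.4851 − 8/81.4 = 0.182312 − 0.098280 = 0.084032.
Hence σ₀² = 1/0.084032 ≈ 11.9.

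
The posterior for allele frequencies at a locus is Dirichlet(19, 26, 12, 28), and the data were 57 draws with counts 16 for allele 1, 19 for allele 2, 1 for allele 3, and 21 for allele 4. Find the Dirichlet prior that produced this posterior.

Dirichlet(3, 7, 11, 7)

For a Dirichlet(α) prior with multinomial counts c, the posterior is Dirichlet(α + c) componentwise.
Subtract each count from the matching posterior parameter: 19−16=3, 26−19=7, 12−1=11, 28−21=7.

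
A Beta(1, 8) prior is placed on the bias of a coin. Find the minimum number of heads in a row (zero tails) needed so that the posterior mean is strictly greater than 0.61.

After k heads and 0 tails the posterior is Beta(1+k, 8), with mean (1+k)/(1+8+k).
Set (1+k)/(9+k) > 0.61 and solve: k > (0.61·9 − 1)/(1 − 0.61) = 11.513.
The smallest integer exceeding 11.513 is 12.

k = 12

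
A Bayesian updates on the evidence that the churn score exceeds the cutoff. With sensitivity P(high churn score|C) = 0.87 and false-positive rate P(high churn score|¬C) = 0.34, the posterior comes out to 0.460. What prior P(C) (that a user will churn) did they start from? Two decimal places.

In odds form, posterior odds = prior odds × likelihood ratio, so prior odds = posterior odds ÷ LR.
Posterior odds = 0.460/(1−0.460) = 0.8519. LR = 0.87/0.34 = 2.5588.
Prior odds = 0.8519/2.5588 = 0.3329, so P(C) = 0.3329/(1+0.3329) ≈ 0.25.

P(C) = 0.25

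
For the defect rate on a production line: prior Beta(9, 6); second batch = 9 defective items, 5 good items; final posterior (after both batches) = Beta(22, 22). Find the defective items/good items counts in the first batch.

4 defective items and 11 good items

Sequential conjugate updates are equivalent to a single update on the pooled data, so total successes = posterior α − prior α and total failures = posterior β − prior β.
Total across both batches: 22−9=13 defective items, 22−6=16 good items.
Subtract the second batch: 13−9=4 defective items and 16−5=11 good items.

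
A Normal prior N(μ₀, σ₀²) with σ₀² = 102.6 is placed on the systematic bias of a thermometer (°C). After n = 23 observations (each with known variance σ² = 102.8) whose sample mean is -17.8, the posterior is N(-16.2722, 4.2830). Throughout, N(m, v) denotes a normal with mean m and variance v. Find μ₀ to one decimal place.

μ₀ = 18.8

With known observation variance, the Normal–Normal posterior has precision τ_n = τ₀ + n/σ² and mean μ_n = (τ₀μ₀ + (n/σ²)x̄)/τ_n.
Here τ₀ = 1/102.6 = 0.009747 and τ_data = 23/102.8 = 0.223735, so τ_n = 0.233482.
Rearranging for μ₀: μ₀ = (μ_n·τ_n − τ_data·x̄)/τ₀ = (-16.2722·0.233482 − 0.223735·-17.8) / 0.009747 = 0.183217/0.009747 ≈ 18.8.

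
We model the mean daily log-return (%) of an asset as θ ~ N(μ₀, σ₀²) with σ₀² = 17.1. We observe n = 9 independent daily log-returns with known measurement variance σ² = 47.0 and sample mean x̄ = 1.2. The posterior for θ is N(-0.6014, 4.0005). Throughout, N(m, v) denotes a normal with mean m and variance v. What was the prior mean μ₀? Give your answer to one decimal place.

With known observation variance, the Normal–Normal posterior has precision τ_n = τ₀ + n/σ² and mean μ_n = (τ₀μ₀ + (n/σ²)x̄)/τ_n.
Here τ₀ = 1/17.1 = 0.058480 and τ_data = 9/47.0 = 0.191489, so τ_n = 0.249969.
Rearranging for μ₀: μ₀ = (μ_n·τ_n − τ_data·x̄)/τ₀ = (-0.6014·0.249969 − 0.191489·1.2) / 0.058480 = -0.380118/0.058480 ≈ -6.5.

μ₀ = -6.5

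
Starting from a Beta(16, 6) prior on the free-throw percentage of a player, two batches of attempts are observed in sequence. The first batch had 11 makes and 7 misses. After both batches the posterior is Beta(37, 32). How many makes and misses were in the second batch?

Sequential conjugate updates are equivalent to a single update on the pooled data, so total successes = posterior α − prior α and total failures = posterior β − prior β.
Total across both batches: 37−16=21 makes, 32−6=26 misses.
Subtract the first batch: 21−11=10 makes and 26−7=19 misses.

10 makes and 19 misses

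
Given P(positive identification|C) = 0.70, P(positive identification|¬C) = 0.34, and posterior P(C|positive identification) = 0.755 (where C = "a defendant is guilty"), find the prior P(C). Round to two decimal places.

In odds form, posterior odds = prior odds × likelihood ratio, so prior odds = posterior odds ÷ LR.
Posterior odds = 0.755/(1−0.755) = 3.0816. LR = 0.70/0.34 = 2.0588.
Prior odds = 3.0816/2.0588 = 1.4968, so P(C) = 1.4968/(1+1.4968) ≈ 0.60.

P(C) = 0.60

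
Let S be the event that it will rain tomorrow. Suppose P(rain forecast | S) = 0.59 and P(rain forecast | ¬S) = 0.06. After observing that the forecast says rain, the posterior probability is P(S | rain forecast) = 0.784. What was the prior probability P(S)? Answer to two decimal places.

P(S) = 0.27

Bayes' rule in odds form gives O(S|E) = O(S)·[P(E|S)/P(E|¬S)], hence O(S) = O(S|E)/LR.
Posterior odds = 0.784/(1−0.784) = 3.6296. LR = 0.59/0.06 = 9.8333.
Prior odds = 3.6296/9.8333 = 0.3691, so P(S) = 0.3691/(1+0.3691) ≈ 0.27.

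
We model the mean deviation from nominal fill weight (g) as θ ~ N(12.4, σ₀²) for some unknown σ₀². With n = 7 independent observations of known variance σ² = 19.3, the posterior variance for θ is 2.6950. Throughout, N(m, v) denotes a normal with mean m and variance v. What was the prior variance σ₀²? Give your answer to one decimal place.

Posterior precision equals prior precision plus data precision: 1/σ_n² = 1/σ₀² + n/σ².
So 1/σ₀² = 1/2.6950 − 7/19.3 = 0.371058 − 0.362694 = 0.008364.
Hence σ₀² = 1/0.008364 ≈ 119.6.

σ₀² = 119.6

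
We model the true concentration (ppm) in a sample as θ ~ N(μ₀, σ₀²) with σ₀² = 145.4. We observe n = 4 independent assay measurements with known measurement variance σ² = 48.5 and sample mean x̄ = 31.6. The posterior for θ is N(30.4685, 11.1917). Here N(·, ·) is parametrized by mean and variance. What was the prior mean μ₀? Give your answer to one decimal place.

With known observation variance, the Normal–Normal posterior has precision τ_n = τ₀ + n/σ² and mean μ_n = (τ₀μ₀ + (n/σ²)x̄)/τ_n.
Here τ₀ = 1/145.4 = 0.006878 and τ_data = 4/48.5 = 0.082474, so τ_n = 0.089352.
Rearranging for μ₀: μ₀ = (μ_n·τ_n − τ_data·x̄)/τ₀ = (30.4685·0.089352 − 0.082474·31.6) / 0.006878 = 0.116243/0.006878 ≈ 16.9.

μ₀ = 16.9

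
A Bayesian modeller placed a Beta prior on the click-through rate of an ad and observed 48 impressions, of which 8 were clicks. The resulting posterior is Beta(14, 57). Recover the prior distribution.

Beta(6, 17)

A Beta(a, b) prior with s successes and f failures in binomial data gives a Beta(a+s, b+f) posterior.
So a = 14 − 8 = 6 and b = 57 − 40 = 17.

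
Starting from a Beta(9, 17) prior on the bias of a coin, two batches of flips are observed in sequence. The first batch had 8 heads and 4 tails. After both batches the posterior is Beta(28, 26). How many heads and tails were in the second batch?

Sequential conjugate updates are equivalent to a single update on the pooled data, so total successes = posterior α − prior α and total failures = posterior β − prior β.
Total across both batches: 28−9=19 heads, 26−17=9 tails.
Subtract the first batch: 19−8=11 heads and 9−4=5 tails.

11 heads and 5 tails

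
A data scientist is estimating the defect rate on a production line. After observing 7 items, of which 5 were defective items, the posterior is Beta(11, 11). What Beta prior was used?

A Beta(α, β) prior with s successes and f failures in binomial data gives a Beta(α+s, β+f) posterior.
So α = 11 − 5 = 6 and β = 11 − 2 = 9.

Beta(6, 9)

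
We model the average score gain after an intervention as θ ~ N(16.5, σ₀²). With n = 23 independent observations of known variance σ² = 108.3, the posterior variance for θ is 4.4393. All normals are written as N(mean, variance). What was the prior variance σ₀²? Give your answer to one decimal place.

Posterior precision equals prior precision plus data precision: 1/σ_n² = 1/σ₀² + n/σ².
So 1/σ₀² = 1/4.4393 − 23/108.3 = 0.225261 − 0.212373 = 0.012888.
Hence σ₀² = 1/0.012888 ≈ 77.6.

σ₀² = 77.6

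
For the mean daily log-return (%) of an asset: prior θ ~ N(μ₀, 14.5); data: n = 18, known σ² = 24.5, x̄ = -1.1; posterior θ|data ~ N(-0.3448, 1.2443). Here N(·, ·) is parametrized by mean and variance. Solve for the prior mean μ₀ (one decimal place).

μ₀ = 7.7

The posterior mean is a precision-weighted average: μ_n = (τ₀μ₀ + τ_data·x̄)/(τ₀+τ_data), with τ₀=1/σ₀² and τ_data=n/σ².
Here τ₀ = 1/14.5 = 0.068966 and τ_data = 18/24.5 = 0.734694, so τ_n = 0.803660.
Rearranging for μ₀: μ₀ = (μ_n·τ_n − τ_data·x̄)/τ₀ = (-0.3448·0.803660 − 0.734694·-1.1) / 0.068966 = 0.531061/0.068966 ≈ 7.7.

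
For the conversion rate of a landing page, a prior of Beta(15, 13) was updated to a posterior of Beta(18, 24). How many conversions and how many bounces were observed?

3 conversions and 11 bounces

Under Beta–binomial conjugacy the posterior parameters are (a+s, b+f).
Match parameters: s=18−15=3, f=24−13=11.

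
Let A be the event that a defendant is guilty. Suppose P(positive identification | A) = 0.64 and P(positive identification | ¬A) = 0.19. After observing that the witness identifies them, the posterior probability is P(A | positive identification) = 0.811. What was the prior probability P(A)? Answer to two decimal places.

Bayes' rule in odds form gives O(A|E) = O(A)·[P(E|A)/P(E|¬A)], hence O(A) = O(A|E)/LR.
Posterior odds = 0.811/(1−0.811) = 4.2910. LR = 0.64/0.19 = 3.3684.
Prior odds = 4.2910/3.3684 = 1.2739, so P(A) = 1.2739/(1+1.2739) ≈ 0.56.

P(A) = 0.56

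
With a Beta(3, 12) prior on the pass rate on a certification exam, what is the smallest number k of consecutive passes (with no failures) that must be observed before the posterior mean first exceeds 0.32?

k = 3

After k passes and 0 failures the posterior is Beta(3+k, 12), with mean (3+k)/(3+12+k).
Set (3+k)/(15+k) > 0.32 and solve: k > (0.32·15 − 3)/(1 − 0.32) = 2.647.
The smallest integer exceeding 2.647 is 3, and checking k=3: (6)/(18) = 0.3333 > 0.32.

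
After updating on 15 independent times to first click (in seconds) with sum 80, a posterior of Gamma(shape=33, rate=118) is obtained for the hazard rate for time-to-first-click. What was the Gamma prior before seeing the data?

Gamma(shape=18, rate=38)

For an exponential likelihood with a Gamma(α, β) prior on the rate, n observations with total T give posterior Gamma(α+n, β+T).
So α = 33 − 15 = 18 and β = 118 − 80 = 38.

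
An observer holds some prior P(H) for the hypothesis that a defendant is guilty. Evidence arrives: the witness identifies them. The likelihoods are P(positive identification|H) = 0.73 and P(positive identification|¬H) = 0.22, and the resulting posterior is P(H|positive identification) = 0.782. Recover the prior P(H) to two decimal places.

In odds form, posterior odds = prior odds × likelihood ratio, so prior odds = posterior odds ÷ LR.
Posterior odds = 0.782/(1−0.782) = 3.5872. LR = 0.73/0.22 = 3.3182.
Prior odds = 3.5872/3.3182 = 1.0811, so P(H) = 1.0811/(1+1.0811) ≈ 0.52.

P(H) = 0.52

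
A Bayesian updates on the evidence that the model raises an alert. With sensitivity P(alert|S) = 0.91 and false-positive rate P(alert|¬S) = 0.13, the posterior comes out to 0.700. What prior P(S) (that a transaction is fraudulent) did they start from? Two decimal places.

Bayes' rule in odds form gives O(S|E) = O(S)·[P(E|S)/P(E|¬S)], hence O(S) = O(S|E)/LR.
Posterior odds = 0.700/(1−0.700) = 2.3333. LR = 0.91/0.13 = 7.0000.
Prior odds = 2.3333/7.0000 = 0.3333, so P(S) = 0.3333/(1+0.3333) ≈ 0.25.

P(S) = 0.25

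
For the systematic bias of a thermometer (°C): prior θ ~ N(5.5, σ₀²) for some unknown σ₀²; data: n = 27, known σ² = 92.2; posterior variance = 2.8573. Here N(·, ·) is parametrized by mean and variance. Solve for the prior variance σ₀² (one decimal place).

For the Normal–Normal model with known σ², precisions add: τ_n = τ₀ + n/σ².
So 1/σ₀² = 1/2.8573 − 27/92.2 = 0.349981 − 0.292842 = 0.057139.
Hence σ₀² = 1/0.057139 ≈ 17.5.

σ₀² = 17.5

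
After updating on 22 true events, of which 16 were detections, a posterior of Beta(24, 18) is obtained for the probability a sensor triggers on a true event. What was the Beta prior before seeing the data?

Under Beta–binomial conjugacy the posterior parameters are (a+s, b+f).
So a = 24 − 16 = 8 and b = 18 − 6 = 12.

Beta(8, 12)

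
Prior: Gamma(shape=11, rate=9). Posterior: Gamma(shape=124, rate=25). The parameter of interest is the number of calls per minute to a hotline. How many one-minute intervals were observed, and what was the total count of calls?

n = 16 one-minute intervals with total 113 calls

Gamma–Poisson conjugacy: posterior shape = α + Σxᵢ, posterior rate = β + n.
Matching: Σxᵢ = 124 − 11 = 113 and n = 25 − 9 = 16.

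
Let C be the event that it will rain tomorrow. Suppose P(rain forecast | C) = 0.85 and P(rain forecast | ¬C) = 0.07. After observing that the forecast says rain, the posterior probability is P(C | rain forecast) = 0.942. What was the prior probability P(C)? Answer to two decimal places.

P(C) = 0.57

Bayes' rule in odds form gives O(C|E) = O(C)·[P(E|C)/P(E|¬C)], hence O(C) = O(C|E)/LR.
Posterior odds = 0.942/(1−0.942) = 16.2414. LR = 0.85/0.07 = 12.1429.
Prior odds = 16.2414/12.1429 = 1.3375, so P(C) = 1.3375/(1+1.3375) ≈ 0.57.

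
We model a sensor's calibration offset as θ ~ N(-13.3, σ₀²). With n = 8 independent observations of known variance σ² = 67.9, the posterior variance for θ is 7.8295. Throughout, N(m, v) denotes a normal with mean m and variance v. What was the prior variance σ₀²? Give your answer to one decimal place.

σ₀² = 101.0

For the Normal–Normal model with known σ², precisions add: τ_n = τ₀ + n/σ².
So 1/σ₀² = 1/7.8295 − 8/67.9 = 0.127722 − 0.117820 = 0.009902.
Hence σ₀² = 1/0.009902 ≈ 101.0.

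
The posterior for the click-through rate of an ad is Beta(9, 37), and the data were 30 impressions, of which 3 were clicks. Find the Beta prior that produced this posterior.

Beta(6, 10)

Under Beta–binomial conjugacy the posterior parameters are (α+s, β+f).
So α = 9 − 3 = 6 and β = 37 − 27 = 10.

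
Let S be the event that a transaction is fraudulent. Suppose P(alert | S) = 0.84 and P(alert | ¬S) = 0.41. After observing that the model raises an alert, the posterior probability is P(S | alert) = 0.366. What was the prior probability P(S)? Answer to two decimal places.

Bayes' rule in odds form gives O(S|E) = O(S)·[P(E|S)/P(E|¬S)], hence O(S) = O(S|E)/LR.
Posterior odds = 0.366/(1−0.366) = 0.5773. LR = 0.84/0.41 = 2.0488.
Prior odds = 0.5773/2.0488 = 0.2818, so P(S) = 0.2818/(1+0.2818) ≈ 0.22.

P(S) = 0.22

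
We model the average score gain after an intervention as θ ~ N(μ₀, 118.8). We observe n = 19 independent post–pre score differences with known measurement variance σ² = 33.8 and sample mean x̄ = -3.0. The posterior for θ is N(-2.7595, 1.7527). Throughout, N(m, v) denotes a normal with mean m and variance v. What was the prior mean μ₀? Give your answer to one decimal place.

μ₀ = 13.3

With known observation variance, the Normal–Normal posterior has precision τ_n = τ₀ + n/σ² and mean μ_n = (τ₀μ₀ + (n/σ²)x̄)/τ_n.
Here τ₀ = 1/118.8 = 0.008418 and τ_data = 19/33.8 = 0.562130, so τ_n = 0.570548.
Rearranging for μ₀: μ₀ = (μ_n·τ_n − τ_data·x̄)/τ₀ = (-2.7595·0.570548 − 0.562130·-3.0) / 0.008418 = 0.111963/0.008418 ≈ 13.3.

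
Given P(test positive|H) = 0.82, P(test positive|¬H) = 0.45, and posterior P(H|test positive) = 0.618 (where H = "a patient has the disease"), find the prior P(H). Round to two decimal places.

P(H) = 0.47

In odds form, posterior odds = prior odds × likelihood ratio, so prior odds = posterior odds ÷ LR.
Posterior odds = 0.618/(1−0.618) = 1.6178. LR = 0.82/0.45 = 1.8222.
Prior odds = 1.6178/1.8222 = 0.8878, so P(H) = 0.8878/(1+0.8878) ≈ 0.47.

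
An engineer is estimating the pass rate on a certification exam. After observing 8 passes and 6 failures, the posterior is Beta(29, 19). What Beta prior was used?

Beta is conjugate to the binomial likelihood: posterior = Beta(a+s, b+f).
So a = 29 − 8 = 21 and b = 19 − 6 = 13.

Beta(21, 13)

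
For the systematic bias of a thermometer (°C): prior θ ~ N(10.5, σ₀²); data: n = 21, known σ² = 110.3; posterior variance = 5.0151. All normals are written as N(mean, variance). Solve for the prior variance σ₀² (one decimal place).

σ₀² = 111.0

Posterior precision equals prior precision plus data precision: 1/σ_n² = 1/σ₀² + n/σ².
So 1/σ₀² = 1/5.0151 − 21/110.3 = 0.199398 − 0.190390 = 0.009008.
Hence σ₀² = 1/0.009008 ≈ 111.0.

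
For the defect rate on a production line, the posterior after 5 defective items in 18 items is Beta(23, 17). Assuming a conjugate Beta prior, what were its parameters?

Beta(18, 4)

A Beta(α, β) prior with s successes and f failures in binomial data gives a Beta(α+s, β+f) posterior.
So α = 23 − 5 = 18 and β = 17 − 13 = 4.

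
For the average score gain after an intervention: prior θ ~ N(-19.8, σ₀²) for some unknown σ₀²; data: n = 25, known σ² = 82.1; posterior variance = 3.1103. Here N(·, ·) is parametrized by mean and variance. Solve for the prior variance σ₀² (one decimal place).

σ₀² = 58.8

Posterior precision equals prior precision plus data precision: 1/σ_n² = 1/σ₀² + n/σ².
So 1/σ₀² = 1/3.1103 − 25/82.1 = 0.321512 − 0.304507 = 0.017005.
Hence σ₀² = 1/0.017005 ≈ 58.8.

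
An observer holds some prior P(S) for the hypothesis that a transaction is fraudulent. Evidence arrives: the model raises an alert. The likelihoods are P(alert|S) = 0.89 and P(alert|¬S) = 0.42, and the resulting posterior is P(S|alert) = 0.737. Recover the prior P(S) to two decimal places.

Bayes' rule in odds form gives O(S|E) = O(S)·[P(E|S)/P(E|¬S)], hence O(S) = O(S|E)/LR.
Posterior odds = 0.737/(1−0.737) = 2.8023. LR = 0.89/0.42 = 2.1190.
Prior odds = 2.8023/2.1190 = 1.3225, so P(S) = 1.3225/(1+1.3225) ≈ 0.57.

P(S) = 0.57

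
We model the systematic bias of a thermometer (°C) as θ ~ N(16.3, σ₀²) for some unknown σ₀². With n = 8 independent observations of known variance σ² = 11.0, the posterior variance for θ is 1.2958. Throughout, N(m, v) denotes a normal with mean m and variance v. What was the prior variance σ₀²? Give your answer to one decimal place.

σ₀² = 22.5

For the Normal–Normal model with known σ², precisions add: τ_n = τ₀ + n/σ².
So 1/σ₀² = 1/1.2958 − 8/11.0 = 0.771724 − 0.727273 = 0.044451.
Hence σ₀² = 1/0.044451 ≈ 22.5.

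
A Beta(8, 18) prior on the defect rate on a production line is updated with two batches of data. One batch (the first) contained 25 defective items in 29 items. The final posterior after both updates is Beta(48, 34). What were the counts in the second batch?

Because Beta–binomial updating is additive in the counts, the combined data contributed (α_post−α_prior, β_post−β_prior) successes and failures.
Total across both batches: 48−8=40 defective items, 34−18=16 good items.
Subtract the first batch: 40−25=15 defective items and 16−4=12 good items.

15 defective items and 12 good items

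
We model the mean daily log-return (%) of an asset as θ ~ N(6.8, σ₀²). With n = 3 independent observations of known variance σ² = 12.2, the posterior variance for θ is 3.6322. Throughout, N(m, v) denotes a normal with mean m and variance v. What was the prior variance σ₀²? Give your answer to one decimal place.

For the Normal–Normal model with known σ², precisions add: τ_n = τ₀ + n/σ².
So 1/σ₀² = 1/3.6322 − 3/12.2 = 0.275315 − 0.245902 = 0.029413.
Hence σ₀² = 1/0.029413 ≈ 34.0.

σ₀² = 34.0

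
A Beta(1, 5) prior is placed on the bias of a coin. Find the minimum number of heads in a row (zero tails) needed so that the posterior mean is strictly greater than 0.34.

k = 2

After k heads and 0 tails the posterior is Beta(1+k, 5), with mean (1+k)/(1+5+k).
Set (1+k)/(6+k) > 0.34 and solve: k > (0.34·6 − 1)/(1 − 0.34) = 1.576.
The smallest integer exceeding 1.576 is 2, and checking k=2: (3)/(8) = 0.3750 > 0.34.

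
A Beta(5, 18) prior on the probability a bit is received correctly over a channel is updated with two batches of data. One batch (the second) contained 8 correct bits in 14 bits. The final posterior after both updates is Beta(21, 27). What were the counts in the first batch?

Sequential conjugate updates are equivalent to a single update on the pooled data, so total successes = posterior α − prior α and total failures = posterior β − prior β.
Total across both batches: 21−5=16 correct bits, 27−18=9 errors.
Subtract the second batch: 16−8=8 correct bits and 9−6=3 errors.

8 correct bits and 3 errors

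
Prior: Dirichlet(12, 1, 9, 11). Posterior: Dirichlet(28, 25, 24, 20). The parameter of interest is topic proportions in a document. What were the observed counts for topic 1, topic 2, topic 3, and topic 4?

counts (16, 24, 15, 9)

For a Dirichlet(α) prior with multinomial counts c, the posterior is Dirichlet(α + c) componentwise.
Counts are posterior − prior componentwise: 28−12=16, 25−1=24, 24−9=15, 20−11=9.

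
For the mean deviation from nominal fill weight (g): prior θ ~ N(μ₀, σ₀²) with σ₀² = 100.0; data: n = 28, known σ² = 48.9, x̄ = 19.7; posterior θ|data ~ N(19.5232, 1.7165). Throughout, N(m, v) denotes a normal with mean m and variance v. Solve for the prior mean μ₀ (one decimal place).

The posterior mean is a precision-weighted average: μ_n = (τ₀μ₀ + τ_data·x̄)/(τ₀+τ_data), with τ₀=1/σ₀² and τ_data=n/σ².
Here τ₀ = 1/100.0 = 0.010000 and τ_data = 28/48.9 = 0.572597, so τ_n = 0.582597.
Rearranging for μ₀: μ₀ = (μ_n·τ_n − τ_data·x̄)/τ₀ = (19.5232·0.582597 − 0.572597·19.7) / 0.010000 = 0.093997/0.010000 ≈ 9.4.

μ₀ = 9.4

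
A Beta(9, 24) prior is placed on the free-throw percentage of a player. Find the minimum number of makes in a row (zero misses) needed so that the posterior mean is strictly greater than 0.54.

k = 20

After k makes and 0 misses the posterior is Beta(9+k, 24), with mean (9+k)/(9+24+k).
Set (9+k)/(33+k) > 0.54 and solve: k > (0.54·33 − 9)/(1 − 0.54) = 19.174.
The smallest integer exceeding 19.174 is 20.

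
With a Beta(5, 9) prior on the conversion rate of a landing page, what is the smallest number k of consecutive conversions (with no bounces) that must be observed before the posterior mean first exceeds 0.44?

After k conversions and 0 bounces the posterior is Beta(5+k, 9), with mean (5+k)/(5+9+k).
Set (5+k)/(14+k) > 0.44 and solve: k > (0.44·14 − 5)/(1 − 0.44) = 2.071.
The smallest integer exceeding 2.071 is 3.

k = 3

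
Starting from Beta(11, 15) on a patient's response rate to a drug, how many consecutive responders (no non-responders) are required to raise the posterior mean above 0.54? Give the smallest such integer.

k = 7

After k responders and 0 non-responders the posterior is Beta(11+k, 15), with mean (11+k)/(11+15+k).
Set (11+k)/(26+k) > 0.54 and solve: k > (0.54·26 − 11)/(1 − 0.54) = 6.609.
The smallest integer exceeding 6.609 is 7, and checking k=7: (18)/(33) = 0.5455 > 0.54.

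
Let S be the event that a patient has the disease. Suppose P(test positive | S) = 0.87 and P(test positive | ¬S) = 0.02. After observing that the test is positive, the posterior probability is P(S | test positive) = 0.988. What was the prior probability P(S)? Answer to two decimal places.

P(S) = 0.65

Bayes' rule in odds form gives O(S|E) = O(S)·[P(E|S)/P(E|¬S)], hence O(S) = O(S|E)/LR.
Posterior odds = 0.988/(1−0.988) = 82.3333. LR = 0.87/0.02 = 43.5000.
Prior odds = 82.3333/43.5000 = 1.8927, so P(S) = 1.8927/(1+1.8927) ≈ 0.65.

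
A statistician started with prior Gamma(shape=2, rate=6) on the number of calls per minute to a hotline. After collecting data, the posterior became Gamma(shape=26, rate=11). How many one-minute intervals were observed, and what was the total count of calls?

Gamma–Poisson conjugacy: posterior shape = α + Σxᵢ, posterior rate = β + n.
Matching: Σxᵢ = 26 − 2 = 24 and n = 11 − 6 = 5.

n = 5 one-minute intervals with total 24 calls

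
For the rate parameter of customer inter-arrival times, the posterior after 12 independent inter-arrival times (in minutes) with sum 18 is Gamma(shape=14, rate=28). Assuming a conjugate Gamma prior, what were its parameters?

Gamma(shape=2, rate=10)

Gamma–exponential conjugacy: posterior shape = α + n, posterior rate = β + Σtᵢ.
So α = 14 − 12 = 2 and β = 28 − 18 = 10.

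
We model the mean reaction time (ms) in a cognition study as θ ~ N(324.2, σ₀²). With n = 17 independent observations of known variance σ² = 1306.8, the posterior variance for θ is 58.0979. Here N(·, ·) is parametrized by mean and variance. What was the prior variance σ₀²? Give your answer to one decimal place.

σ₀² = 237.9

Posterior precision equals prior precision plus data precision: 1/σ_n² = 1/σ₀² + n/σ².
So 1/σ₀² = 1/58.0979 − 17/1306.8 = 0.017212 − 0.013009 = 0.004203.
Hence σ₀² = 1/0.004203 ≈ 237.9.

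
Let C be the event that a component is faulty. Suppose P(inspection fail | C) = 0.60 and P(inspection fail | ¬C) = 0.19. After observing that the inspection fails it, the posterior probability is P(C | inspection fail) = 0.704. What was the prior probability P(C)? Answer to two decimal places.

Bayes' rule in odds form gives O(C|E) = O(C)·[P(E|C)/P(E|¬C)], hence O(C) = O(C|E)/LR.
Posterior odds = 0.704/(1−0.704) = 2.3784. LR = 0.60/0.19 = 3.1579.
Prior odds = 2.3784/3.1579 = 0.7532, so P(C) = 0.7532/(1+0.7532) ≈ 0.43.

P(C) = 0.43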